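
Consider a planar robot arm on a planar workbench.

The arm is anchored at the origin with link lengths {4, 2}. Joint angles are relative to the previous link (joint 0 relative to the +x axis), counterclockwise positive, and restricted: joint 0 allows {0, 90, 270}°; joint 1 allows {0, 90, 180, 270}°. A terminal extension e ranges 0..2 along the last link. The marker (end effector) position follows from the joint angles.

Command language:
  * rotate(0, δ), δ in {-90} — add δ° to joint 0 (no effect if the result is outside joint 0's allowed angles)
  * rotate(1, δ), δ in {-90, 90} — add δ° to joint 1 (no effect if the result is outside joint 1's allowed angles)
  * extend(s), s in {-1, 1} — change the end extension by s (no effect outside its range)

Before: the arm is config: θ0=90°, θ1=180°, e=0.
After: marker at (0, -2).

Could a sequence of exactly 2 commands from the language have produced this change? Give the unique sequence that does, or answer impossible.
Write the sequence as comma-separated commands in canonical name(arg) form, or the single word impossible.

rotate(0, -90), rotate(0, -90)

begin: config: θ0=90°, θ1=180°, e=0
1. rotate(0, -90) → config: θ0=0°, θ1=180°, e=0
2. rotate(0, -90) → config: θ0=270°, θ1=180°, e=0
all 25 alternatives checked — unique.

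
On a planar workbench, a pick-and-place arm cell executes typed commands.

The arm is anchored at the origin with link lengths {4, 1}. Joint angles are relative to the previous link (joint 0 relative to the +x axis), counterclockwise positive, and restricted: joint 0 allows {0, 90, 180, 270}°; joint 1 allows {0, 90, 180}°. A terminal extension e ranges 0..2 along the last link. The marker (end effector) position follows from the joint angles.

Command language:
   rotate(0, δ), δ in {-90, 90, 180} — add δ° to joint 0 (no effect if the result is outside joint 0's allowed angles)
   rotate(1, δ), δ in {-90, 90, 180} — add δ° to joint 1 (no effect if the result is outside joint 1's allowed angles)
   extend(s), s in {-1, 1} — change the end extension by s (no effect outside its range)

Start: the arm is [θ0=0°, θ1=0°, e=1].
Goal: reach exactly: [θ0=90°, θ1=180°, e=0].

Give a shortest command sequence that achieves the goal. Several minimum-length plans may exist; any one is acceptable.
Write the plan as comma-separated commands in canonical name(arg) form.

rotate(0, 90), extend(-1), rotate(1, 180)

initial: [θ0=0°, θ1=0°, e=1]
step 1 (rotate(0, 90)): [θ0=90°, θ1=0°, e=1]
step 2 (extend(-1)): [θ0=90°, θ1=0°, e=0]
step 3 (rotate(1, 180)): [θ0=90°, θ1=180°, e=0]
shorter routes all fall short; 3 is best.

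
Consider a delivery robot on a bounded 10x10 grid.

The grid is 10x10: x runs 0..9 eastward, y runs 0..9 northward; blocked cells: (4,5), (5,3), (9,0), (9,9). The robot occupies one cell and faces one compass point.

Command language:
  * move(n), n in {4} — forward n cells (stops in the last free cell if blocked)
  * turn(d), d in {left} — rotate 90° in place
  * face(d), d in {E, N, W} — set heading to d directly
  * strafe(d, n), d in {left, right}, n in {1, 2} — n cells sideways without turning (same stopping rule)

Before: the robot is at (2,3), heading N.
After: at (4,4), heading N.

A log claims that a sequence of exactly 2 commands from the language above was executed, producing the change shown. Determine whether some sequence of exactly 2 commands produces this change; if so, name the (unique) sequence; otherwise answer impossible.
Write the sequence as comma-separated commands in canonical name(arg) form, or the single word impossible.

strafe(right, 2), move(4)

key: running move(4) before strafe(right, 2) would end elsewhere — order is forced
begin: at (2,3), heading N
step 1 (strafe(right, 2)): at (4,3), heading N
step 2 (move(4)): at (4,4), heading N
no rival 2-sequence matches.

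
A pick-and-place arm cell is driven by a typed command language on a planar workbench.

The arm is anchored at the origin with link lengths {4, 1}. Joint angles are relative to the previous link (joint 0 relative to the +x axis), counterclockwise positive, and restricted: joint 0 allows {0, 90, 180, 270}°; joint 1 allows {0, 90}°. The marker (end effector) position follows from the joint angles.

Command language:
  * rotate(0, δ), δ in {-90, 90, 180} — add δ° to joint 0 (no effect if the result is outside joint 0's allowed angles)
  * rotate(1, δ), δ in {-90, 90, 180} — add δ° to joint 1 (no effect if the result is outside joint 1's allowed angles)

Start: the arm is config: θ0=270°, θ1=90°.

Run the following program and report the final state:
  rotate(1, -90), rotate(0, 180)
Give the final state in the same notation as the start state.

config: θ0=90°, θ1=0°

start: config: θ0=270°, θ1=90°
step 1 (rotate(1, -90)): config: θ0=270°, θ1=0°
step 2 (rotate(0, 180)): config: θ0=90°, θ1=0°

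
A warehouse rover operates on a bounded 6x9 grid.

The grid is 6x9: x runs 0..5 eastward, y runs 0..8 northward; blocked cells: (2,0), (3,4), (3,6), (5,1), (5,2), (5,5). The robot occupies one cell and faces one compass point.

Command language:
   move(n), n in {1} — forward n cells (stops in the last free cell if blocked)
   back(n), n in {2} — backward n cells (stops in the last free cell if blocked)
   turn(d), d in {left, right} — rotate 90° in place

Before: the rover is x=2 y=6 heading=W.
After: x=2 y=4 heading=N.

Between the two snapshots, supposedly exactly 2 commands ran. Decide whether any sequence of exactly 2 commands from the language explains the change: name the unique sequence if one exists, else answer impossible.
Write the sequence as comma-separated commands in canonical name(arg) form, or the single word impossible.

turn(right), back(2)

key: cell and facing (now N) both changed — the 2 commands mix motion and turning
from: x=2 y=6 heading=W
step 1 (turn(right)): x=2 y=6 heading=N
step 2 (back(2)): x=2 y=4 heading=N
all 16 alternatives checked — unique.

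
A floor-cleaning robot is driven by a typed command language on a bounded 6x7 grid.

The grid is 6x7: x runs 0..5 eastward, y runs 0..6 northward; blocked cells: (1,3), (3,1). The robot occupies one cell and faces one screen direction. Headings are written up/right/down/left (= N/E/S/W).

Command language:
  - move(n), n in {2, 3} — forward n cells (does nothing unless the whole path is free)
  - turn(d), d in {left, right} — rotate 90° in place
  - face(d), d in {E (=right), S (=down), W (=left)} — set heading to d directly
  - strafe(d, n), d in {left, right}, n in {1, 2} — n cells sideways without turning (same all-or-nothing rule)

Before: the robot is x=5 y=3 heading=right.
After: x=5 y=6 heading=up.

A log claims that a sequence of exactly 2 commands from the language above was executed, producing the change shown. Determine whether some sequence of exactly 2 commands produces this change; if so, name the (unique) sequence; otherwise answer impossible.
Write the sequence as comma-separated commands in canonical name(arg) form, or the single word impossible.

turn(left), move(3)

key: running move(3) before turn(left) would end elsewhere — order is forced
t0: x=5 y=3 heading=right
step 1 (turn(left)): x=5 y=3 heading=up
step 2 (move(3)): x=5 y=6 heading=up
no other 2-command option fits: unique.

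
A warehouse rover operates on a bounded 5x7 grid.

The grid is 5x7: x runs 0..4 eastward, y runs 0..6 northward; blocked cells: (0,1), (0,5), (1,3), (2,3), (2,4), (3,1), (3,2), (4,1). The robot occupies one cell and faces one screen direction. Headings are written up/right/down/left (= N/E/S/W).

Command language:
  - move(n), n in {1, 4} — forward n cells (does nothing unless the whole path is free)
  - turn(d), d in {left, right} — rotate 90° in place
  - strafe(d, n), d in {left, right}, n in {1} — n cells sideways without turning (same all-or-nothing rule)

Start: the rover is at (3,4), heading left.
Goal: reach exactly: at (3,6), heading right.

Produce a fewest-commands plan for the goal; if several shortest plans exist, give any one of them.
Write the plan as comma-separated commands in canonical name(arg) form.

strafe(right, 1), strafe(right, 1), turn(left), turn(left)

begin: at (3,4), heading left
[1] after strafe(right, 1): at (3,5), heading left
[2] after strafe(right, 1): at (3,6), heading left
[3] after turn(left): at (3,6), heading down
[4] after turn(left): at (3,6), heading right
no 3-step plan works, so 4 is optimal.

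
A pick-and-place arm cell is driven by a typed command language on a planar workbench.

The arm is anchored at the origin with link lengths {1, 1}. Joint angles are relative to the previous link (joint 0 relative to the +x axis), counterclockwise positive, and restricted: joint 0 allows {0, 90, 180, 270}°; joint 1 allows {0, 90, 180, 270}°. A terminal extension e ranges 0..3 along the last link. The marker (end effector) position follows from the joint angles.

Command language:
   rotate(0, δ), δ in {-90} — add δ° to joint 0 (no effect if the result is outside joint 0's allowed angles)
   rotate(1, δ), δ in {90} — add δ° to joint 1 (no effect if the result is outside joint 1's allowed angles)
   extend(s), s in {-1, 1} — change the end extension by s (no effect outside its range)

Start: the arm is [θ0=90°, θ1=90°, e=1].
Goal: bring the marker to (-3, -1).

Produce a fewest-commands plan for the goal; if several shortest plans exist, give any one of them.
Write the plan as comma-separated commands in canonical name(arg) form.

initial: [θ0=90°, θ1=90°, e=1]
t=1 rotate(1, 90) ⇒ [θ0=90°, θ1=180°, e=1]
t=2 rotate(1, 90) ⇒ [θ0=90°, θ1=270°, e=1]
t=3 rotate(0, -90) ⇒ [θ0=0°, θ1=270°, e=1]
t=4 rotate(0, -90) ⇒ [θ0=270°, θ1=270°, e=1]
t=5 extend(1) ⇒ [θ0=270°, θ1=270°, e=2]
shorter routes all fall short; 5 is best.

rotate(1, 90), rotate(1, 90), rotate(0, -90), rotate(0, -90), extend(1)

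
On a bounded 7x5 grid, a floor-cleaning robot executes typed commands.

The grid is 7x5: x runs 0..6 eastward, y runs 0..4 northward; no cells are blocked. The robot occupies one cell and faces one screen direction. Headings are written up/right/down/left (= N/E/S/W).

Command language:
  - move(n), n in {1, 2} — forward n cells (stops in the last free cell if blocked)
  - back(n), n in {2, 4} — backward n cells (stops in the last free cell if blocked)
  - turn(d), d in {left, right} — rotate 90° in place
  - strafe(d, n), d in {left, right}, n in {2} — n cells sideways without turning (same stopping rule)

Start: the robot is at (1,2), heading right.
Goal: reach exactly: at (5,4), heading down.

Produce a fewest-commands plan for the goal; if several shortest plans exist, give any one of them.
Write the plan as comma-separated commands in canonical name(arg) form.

turn(right), back(2), strafe(left, 2), strafe(left, 2)

start: at (1,2), heading right
[1] after turn(right): at (1,2), heading down
[2] after back(2): at (1,4), heading down
[3] after strafe(left, 2): at (3,4), heading down
[4] after strafe(left, 2): at (5,4), heading down
no 3-step plan works, so 4 is optimal.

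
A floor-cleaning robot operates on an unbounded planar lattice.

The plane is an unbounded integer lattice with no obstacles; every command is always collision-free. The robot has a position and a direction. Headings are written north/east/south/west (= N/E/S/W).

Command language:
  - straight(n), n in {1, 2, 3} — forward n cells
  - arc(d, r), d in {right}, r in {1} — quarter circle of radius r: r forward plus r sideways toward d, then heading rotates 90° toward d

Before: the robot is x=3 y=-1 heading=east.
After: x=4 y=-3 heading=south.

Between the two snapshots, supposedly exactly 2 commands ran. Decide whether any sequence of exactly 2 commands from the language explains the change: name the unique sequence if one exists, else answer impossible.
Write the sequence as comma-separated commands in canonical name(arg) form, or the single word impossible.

key: position moved to (4,-3) AND the heading swung to S — translation plus rotation needed
start: x=3 y=-1 heading=east
[1] after arc(right, 1): x=4 y=-2 heading=south
[2] after straight(1): x=4 y=-3 heading=south
no other 2-command option fits: unique.

arc(right, 1), straight(1)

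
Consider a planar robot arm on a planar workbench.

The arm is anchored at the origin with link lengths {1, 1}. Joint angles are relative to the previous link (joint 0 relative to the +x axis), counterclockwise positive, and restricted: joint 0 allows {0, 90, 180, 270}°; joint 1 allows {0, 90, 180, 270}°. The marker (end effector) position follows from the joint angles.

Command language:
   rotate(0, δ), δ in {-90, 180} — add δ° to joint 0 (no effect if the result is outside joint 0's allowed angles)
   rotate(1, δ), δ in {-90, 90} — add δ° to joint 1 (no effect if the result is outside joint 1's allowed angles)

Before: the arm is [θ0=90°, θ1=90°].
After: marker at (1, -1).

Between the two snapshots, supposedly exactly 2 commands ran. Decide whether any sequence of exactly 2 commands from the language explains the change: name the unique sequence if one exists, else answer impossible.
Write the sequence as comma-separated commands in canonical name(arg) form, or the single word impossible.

rotate(0, -90), rotate(0, -90)

begin: [θ0=90°, θ1=90°]
step 1 (rotate(0, -90)): [θ0=0°, θ1=90°]
step 2 (rotate(0, -90)): [θ0=270°, θ1=90°]
uniquely the one of 16 2-step routes that fits.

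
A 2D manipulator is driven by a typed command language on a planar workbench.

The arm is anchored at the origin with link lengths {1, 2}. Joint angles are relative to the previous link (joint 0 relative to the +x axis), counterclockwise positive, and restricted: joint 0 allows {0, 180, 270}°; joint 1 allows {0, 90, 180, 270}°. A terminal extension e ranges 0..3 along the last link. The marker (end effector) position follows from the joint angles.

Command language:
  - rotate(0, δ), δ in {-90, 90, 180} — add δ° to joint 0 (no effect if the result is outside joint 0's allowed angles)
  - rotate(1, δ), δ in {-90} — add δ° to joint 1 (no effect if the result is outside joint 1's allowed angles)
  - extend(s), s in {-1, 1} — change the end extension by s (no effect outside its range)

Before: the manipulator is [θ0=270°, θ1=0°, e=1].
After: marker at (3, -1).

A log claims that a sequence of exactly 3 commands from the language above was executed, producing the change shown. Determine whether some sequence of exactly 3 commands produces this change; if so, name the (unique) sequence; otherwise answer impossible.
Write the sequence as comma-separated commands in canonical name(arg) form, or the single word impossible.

start: [θ0=270°, θ1=0°, e=1]
[1] after rotate(1, -90): [θ0=270°, θ1=270°, e=1]
[2] after rotate(1, -90): [θ0=270°, θ1=180°, e=1]
[3] after rotate(1, -90): [θ0=270°, θ1=90°, e=1]
all 216 alternatives checked — unique.

rotate(1, -90), rotate(1, -90), rotate(1, -90)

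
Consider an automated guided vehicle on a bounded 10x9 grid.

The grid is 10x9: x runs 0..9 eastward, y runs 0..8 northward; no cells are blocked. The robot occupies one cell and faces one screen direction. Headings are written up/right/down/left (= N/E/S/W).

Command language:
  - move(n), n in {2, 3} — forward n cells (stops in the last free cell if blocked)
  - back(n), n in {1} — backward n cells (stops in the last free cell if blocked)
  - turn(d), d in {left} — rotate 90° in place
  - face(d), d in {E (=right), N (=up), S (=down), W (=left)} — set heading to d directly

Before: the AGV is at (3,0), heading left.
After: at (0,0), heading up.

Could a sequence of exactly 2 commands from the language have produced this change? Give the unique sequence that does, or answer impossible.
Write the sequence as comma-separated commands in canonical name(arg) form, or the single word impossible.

move(3), face(N)

key: running face(N) before move(3) would end elsewhere — order is forced
start: at (3,0), heading left
step 1 (move(3)): at (0,0), heading left
step 2 (face(N)): at (0,0), heading up
no rival 2-sequence matches.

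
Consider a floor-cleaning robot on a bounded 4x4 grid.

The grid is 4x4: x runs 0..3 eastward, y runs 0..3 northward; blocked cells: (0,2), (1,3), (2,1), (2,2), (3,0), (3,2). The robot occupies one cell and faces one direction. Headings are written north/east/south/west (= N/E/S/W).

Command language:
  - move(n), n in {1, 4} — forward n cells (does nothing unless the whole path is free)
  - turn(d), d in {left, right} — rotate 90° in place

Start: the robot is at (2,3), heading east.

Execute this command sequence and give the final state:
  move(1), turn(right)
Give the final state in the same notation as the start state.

t0: at (2,3), heading east
1. move(1) → at (3,3), heading east
2. turn(right) → at (3,3), heading south

at (3,3), heading south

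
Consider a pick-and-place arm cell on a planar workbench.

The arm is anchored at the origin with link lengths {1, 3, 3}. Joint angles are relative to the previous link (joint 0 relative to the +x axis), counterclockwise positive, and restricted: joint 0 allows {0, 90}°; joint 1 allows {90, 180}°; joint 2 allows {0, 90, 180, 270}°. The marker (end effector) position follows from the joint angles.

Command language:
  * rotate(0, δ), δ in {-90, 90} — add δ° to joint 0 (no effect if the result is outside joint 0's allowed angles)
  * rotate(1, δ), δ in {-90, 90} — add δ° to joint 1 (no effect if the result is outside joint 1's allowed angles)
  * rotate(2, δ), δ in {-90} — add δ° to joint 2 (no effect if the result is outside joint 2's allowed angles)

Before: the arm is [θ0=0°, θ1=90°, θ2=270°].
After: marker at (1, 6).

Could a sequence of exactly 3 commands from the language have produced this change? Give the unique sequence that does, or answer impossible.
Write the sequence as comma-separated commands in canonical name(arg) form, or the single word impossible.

rotate(2, -90), rotate(2, -90), rotate(2, -90)

from: [θ0=0°, θ1=90°, θ2=270°]
1. rotate(2, -90) → [θ0=0°, θ1=90°, θ2=180°]
2. rotate(2, -90) → [θ0=0°, θ1=90°, θ2=90°]
3. rotate(2, -90) → [θ0=0°, θ1=90°, θ2=0°]
uniquely the one of 125 3-step routes that fits.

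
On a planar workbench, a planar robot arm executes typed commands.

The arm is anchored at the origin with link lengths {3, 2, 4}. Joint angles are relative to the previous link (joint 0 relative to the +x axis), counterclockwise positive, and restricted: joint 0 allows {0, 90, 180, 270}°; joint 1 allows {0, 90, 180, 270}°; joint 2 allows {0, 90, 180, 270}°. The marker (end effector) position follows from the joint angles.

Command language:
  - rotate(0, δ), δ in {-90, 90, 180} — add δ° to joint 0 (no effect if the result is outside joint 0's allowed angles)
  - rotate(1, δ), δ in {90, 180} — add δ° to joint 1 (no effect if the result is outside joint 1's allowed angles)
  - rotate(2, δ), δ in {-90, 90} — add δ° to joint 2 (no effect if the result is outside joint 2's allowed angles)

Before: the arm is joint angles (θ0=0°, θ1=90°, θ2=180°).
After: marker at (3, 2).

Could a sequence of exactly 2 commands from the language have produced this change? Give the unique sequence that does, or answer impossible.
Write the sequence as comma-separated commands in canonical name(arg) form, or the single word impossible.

rotate(1, 90), rotate(1, 90)

begin: joint angles (θ0=0°, θ1=90°, θ2=180°)
[1] after rotate(1, 90): joint angles (θ0=0°, θ1=180°, θ2=180°)
[2] after rotate(1, 90): joint angles (θ0=0°, θ1=270°, θ2=180°)
no rival 2-sequence matches.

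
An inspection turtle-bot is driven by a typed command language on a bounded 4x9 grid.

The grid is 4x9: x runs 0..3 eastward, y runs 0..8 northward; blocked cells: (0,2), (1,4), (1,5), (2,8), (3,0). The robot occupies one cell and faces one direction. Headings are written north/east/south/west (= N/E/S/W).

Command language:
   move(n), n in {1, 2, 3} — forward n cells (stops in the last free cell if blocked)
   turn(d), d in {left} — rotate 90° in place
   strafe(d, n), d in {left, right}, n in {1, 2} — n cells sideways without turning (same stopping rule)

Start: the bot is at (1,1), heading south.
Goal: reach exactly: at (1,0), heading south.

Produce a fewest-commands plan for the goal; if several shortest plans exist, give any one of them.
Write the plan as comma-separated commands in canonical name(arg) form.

initial: at (1,1), heading south
1. move(3) → at (1,0), heading south
nothing shorter than 1 reaches the goal.

move(3)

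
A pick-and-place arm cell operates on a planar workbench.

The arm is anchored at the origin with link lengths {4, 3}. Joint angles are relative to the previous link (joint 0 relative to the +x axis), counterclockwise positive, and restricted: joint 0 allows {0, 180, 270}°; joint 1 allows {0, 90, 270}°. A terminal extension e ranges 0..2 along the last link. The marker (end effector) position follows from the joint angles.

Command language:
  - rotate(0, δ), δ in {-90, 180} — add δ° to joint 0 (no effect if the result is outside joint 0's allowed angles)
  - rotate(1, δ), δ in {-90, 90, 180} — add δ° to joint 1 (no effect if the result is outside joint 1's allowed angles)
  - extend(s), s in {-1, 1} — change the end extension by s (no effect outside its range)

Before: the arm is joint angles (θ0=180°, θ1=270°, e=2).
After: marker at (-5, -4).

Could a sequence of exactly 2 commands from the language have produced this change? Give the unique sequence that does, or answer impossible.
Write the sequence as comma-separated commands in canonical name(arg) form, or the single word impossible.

rotate(0, 180), rotate(0, -90)

key: order matters: swapping rotate(0, 180) and rotate(0, -90) lands elsewhere
initial: joint angles (θ0=180°, θ1=270°, e=2)
t=1 rotate(0, 180) ⇒ joint angles (θ0=0°, θ1=270°, e=2)
t=2 rotate(0, -90) ⇒ joint angles (θ0=270°, θ1=270°, e=2)
no rival 2-sequence matches.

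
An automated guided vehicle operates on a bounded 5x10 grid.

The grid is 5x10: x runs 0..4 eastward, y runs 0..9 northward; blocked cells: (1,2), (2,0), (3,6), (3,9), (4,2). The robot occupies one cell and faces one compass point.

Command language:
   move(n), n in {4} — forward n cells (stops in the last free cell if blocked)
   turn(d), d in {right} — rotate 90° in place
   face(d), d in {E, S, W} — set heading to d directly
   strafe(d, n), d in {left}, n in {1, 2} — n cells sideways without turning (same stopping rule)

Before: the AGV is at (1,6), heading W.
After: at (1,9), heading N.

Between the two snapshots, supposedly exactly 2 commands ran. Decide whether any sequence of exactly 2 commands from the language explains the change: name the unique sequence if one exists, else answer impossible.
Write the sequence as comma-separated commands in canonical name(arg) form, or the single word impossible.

turn(right), move(4)

key: move(4) runs into the grid edge before its full distance
initial: at (1,6), heading W
step 1 (turn(right)): at (1,6), heading N
step 2 (move(4)): at (1,9), heading N
all 49 alternatives checked — unique.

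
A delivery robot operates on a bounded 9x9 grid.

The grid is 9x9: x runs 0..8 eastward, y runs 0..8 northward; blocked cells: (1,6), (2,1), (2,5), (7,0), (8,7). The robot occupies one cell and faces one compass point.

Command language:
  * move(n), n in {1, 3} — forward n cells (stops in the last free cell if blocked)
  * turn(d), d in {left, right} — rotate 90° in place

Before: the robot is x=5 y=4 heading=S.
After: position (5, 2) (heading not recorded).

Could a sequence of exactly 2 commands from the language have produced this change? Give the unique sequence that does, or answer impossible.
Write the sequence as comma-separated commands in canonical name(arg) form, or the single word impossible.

initial: x=5 y=4 heading=S
1. move(1) → x=5 y=3 heading=S
2. move(1) → x=5 y=2 heading=S
uniquely the one of 16 2-step routes that fits.

move(1), move(1)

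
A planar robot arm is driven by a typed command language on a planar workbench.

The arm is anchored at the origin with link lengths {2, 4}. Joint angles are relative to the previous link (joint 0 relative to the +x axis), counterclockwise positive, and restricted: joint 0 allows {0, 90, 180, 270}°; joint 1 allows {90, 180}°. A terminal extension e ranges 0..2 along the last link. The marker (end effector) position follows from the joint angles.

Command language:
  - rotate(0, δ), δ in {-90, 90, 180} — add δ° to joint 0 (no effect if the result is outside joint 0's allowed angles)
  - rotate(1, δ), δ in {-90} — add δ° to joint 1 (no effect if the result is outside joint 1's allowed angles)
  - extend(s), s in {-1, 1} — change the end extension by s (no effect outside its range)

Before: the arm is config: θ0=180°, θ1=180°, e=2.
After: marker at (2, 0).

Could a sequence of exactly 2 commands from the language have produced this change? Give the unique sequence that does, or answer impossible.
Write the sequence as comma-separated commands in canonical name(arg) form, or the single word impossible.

extend(-1), extend(-1)

t0: config: θ0=180°, θ1=180°, e=2
[1] after extend(-1): config: θ0=180°, θ1=180°, e=1
[2] after extend(-1): config: θ0=180°, θ1=180°, e=0
no other 2-command option fits: unique.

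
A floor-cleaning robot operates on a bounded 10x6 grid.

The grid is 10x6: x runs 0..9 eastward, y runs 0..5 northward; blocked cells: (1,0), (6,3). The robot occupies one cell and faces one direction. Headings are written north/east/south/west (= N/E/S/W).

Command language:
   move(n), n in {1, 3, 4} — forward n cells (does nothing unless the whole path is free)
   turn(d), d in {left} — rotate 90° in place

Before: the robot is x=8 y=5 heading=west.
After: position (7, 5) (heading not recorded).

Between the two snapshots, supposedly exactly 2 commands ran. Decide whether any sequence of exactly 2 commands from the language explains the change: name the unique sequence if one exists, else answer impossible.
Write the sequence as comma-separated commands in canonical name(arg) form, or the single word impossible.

key: order matters: swapping move(1) and turn(left) lands elsewhere
begin: x=8 y=5 heading=west
[1] after move(1): x=7 y=5 heading=west
[2] after turn(left): x=7 y=5 heading=south
no other 2-command option fits: unique.

move(1), turn(left)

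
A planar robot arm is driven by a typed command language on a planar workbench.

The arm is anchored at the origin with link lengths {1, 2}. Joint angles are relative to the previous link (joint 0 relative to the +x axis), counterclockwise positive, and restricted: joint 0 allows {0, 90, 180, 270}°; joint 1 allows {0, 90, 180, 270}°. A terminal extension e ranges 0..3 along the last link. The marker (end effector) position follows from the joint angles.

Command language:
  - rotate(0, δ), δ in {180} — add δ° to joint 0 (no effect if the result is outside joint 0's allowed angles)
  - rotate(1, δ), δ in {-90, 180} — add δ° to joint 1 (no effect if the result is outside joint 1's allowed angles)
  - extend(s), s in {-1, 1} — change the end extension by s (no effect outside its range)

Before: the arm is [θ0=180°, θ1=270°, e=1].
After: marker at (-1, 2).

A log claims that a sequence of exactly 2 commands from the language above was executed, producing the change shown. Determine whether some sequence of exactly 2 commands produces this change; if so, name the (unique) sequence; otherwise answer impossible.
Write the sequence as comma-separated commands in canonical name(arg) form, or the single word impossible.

extend(-1), extend(-1)

from: [θ0=180°, θ1=270°, e=1]
1. extend(-1) → [θ0=180°, θ1=270°, e=0]
2. extend(-1) → [θ0=180°, θ1=270°, e=0]
no other 2-command option fits: unique.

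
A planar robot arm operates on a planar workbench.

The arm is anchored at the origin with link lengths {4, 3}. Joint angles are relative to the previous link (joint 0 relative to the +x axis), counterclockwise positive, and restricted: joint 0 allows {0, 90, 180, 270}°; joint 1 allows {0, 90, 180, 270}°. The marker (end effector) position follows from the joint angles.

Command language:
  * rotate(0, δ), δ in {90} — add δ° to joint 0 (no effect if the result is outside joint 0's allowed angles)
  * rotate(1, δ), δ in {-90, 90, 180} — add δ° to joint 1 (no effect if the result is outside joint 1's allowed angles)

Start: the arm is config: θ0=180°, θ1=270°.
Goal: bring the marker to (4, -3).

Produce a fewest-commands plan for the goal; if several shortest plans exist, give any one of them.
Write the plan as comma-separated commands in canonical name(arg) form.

rotate(0, 90), rotate(0, 90)

initial: config: θ0=180°, θ1=270°
[1] after rotate(0, 90): config: θ0=270°, θ1=270°
[2] after rotate(0, 90): config: θ0=0°, θ1=270°
minimal: 2 command(s), checked below 2.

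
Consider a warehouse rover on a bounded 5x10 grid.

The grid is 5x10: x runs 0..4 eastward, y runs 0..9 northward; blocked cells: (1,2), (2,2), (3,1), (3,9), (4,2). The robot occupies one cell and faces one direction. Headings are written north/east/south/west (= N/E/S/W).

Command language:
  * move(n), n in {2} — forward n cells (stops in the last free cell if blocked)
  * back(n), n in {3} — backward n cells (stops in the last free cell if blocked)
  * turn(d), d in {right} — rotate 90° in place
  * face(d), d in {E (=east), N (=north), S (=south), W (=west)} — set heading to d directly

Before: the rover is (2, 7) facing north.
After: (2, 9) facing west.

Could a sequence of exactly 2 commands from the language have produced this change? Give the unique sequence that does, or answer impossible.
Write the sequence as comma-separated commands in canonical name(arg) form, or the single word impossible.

key: running face(W) before move(2) would end elsewhere — order is forced
from: (2, 7) facing north
t=1 move(2) ⇒ (2, 9) facing north
t=2 face(W) ⇒ (2, 9) facing west
uniquely the one of 49 2-step routes that fits.

move(2), face(W)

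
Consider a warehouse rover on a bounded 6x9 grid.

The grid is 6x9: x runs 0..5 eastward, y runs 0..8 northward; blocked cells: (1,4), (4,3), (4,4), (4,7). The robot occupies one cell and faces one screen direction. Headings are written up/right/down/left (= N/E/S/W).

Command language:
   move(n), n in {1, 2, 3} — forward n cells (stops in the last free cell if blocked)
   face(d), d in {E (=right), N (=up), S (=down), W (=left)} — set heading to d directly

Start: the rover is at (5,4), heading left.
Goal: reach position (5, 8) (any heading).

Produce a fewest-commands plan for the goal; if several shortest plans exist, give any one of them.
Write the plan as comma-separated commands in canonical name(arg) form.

face(N), move(2), move(2)

from: at (5,4), heading left
t=1 face(N) ⇒ at (5,4), heading up
t=2 move(2) ⇒ at (5,6), heading up
t=3 move(2) ⇒ at (5,8), heading up
no 2-step plan works, so 3 is optimal.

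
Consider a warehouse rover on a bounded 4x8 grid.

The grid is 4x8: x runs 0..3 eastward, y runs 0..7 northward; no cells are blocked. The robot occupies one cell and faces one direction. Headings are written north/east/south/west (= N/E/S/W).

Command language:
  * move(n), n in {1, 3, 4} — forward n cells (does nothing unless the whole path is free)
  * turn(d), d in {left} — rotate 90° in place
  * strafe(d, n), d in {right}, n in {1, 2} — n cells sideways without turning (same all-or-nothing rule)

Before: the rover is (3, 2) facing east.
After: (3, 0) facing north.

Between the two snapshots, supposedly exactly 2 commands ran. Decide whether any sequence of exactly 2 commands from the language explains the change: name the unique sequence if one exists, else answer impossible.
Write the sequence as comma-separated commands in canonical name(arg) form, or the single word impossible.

key: order matters: swapping strafe(right, 2) and turn(left) lands elsewhere
begin: (3, 2) facing east
step 1 (strafe(right, 2)): (3, 0) facing east
step 2 (turn(left)): (3, 0) facing north
all 36 alternatives checked — unique.

strafe(right, 2), turn(left)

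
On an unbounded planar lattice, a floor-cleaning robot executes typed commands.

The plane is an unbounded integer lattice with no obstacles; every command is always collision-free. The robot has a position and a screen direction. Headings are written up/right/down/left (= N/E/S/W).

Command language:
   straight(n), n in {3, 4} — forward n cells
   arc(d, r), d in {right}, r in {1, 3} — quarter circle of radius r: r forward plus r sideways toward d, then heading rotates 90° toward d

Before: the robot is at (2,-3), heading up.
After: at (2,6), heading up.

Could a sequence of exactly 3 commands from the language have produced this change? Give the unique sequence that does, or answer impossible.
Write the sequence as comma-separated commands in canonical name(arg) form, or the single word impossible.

straight(3), straight(3), straight(3)

key: heading stays N — no command in the sequence turns
t0: at (2,-3), heading up
[1] after straight(3): at (2,0), heading up
[2] after straight(3): at (2,3), heading up
[3] after straight(3): at (2,6), heading up
all 64 alternatives checked — unique.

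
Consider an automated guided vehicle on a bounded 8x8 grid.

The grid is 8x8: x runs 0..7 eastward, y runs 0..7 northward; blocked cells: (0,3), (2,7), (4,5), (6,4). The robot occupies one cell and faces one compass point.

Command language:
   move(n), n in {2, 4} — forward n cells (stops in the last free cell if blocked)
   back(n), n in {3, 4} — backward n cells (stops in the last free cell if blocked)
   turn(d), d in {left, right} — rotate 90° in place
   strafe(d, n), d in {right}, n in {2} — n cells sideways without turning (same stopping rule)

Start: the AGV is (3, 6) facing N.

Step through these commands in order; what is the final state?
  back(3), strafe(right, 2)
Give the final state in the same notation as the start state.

from: (3, 6) facing N
step 1 (back(3)): (3, 3) facing N
step 2 (strafe(right, 2)): (5, 3) facing N

(5, 3) facing N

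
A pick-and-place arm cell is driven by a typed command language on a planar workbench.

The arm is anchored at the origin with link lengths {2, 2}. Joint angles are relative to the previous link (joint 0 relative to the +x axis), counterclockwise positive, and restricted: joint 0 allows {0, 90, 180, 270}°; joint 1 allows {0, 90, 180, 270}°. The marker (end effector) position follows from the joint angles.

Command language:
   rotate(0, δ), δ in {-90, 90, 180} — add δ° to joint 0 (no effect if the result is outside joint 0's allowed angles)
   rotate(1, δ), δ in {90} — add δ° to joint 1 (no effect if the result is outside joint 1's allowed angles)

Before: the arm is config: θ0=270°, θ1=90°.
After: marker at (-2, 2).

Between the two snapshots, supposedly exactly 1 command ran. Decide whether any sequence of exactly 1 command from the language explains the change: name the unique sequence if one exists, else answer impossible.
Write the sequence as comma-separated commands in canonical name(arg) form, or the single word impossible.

initial: config: θ0=270°, θ1=90°
t=1 rotate(0, 180) ⇒ config: θ0=90°, θ1=90°
no rival 1-sequence matches.

rotate(0, 180)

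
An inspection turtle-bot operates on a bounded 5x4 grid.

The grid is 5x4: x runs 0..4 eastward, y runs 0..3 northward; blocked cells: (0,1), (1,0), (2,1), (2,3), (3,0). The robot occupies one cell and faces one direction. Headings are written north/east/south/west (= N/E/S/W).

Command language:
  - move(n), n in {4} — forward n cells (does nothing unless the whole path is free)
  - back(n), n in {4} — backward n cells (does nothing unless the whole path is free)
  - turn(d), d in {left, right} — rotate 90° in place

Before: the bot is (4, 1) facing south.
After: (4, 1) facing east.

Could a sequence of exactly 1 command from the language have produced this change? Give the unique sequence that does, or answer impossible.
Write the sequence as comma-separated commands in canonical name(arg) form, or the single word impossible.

key: (4,1) unchanged — the single command moves nothing
t0: (4, 1) facing south
t=1 turn(left) ⇒ (4, 1) facing east
no other 1-command option fits: unique.

turn(left)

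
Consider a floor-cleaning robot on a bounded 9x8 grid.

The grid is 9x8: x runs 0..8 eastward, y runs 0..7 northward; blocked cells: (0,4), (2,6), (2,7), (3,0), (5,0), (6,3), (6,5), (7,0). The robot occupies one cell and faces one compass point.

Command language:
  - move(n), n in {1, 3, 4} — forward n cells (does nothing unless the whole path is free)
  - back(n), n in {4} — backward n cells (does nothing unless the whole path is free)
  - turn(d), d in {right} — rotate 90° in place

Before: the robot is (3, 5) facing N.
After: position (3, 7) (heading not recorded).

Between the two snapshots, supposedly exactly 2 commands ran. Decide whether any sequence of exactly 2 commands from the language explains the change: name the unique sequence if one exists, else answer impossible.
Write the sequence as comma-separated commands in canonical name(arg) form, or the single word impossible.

initial: (3, 5) facing N
step 1 (move(1)): (3, 6) facing N
step 2 (move(1)): (3, 7) facing N
all 25 alternatives checked — unique.

move(1), move(1)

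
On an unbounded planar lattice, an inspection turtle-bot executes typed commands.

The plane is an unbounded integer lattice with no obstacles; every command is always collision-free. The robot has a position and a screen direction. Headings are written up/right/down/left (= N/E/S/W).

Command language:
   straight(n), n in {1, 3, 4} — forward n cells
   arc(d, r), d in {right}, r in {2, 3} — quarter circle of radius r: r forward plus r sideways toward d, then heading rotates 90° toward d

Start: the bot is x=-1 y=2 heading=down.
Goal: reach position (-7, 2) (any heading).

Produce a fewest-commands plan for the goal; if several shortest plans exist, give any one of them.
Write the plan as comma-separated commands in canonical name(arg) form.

arc(right, 3), arc(right, 3)

from: x=-1 y=2 heading=down
[1] after arc(right, 3): x=-4 y=-1 heading=left
[2] after arc(right, 3): x=-7 y=2 heading=up
nothing shorter than 2 reaches the goal.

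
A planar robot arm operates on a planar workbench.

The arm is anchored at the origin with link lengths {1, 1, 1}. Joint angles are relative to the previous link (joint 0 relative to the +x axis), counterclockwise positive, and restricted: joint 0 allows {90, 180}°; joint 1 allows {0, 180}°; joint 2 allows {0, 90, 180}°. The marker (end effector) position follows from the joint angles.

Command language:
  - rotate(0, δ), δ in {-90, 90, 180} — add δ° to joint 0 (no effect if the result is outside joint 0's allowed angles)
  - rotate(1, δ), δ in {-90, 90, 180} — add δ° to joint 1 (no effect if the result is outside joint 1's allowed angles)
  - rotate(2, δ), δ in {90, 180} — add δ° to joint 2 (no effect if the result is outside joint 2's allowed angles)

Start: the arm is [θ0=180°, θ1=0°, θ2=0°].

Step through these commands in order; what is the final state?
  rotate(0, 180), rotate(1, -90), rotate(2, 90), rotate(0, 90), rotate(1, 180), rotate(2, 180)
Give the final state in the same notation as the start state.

begin: [θ0=180°, θ1=0°, θ2=0°]
t=1 rotate(0, 180) ⇒ [θ0=180°, θ1=0°, θ2=0°]
t=2 rotate(1, -90) ⇒ [θ0=180°, θ1=0°, θ2=0°]
t=3 rotate(2, 90) ⇒ [θ0=180°, θ1=0°, θ2=90°]
t=4 rotate(0, 90) ⇒ [θ0=180°, θ1=0°, θ2=90°]
t=5 rotate(1, 180) ⇒ [θ0=180°, θ1=180°, θ2=90°]
t=6 rotate(2, 180) ⇒ [θ0=180°, θ1=180°, θ2=90°]

[θ0=180°, θ1=180°, θ2=90°]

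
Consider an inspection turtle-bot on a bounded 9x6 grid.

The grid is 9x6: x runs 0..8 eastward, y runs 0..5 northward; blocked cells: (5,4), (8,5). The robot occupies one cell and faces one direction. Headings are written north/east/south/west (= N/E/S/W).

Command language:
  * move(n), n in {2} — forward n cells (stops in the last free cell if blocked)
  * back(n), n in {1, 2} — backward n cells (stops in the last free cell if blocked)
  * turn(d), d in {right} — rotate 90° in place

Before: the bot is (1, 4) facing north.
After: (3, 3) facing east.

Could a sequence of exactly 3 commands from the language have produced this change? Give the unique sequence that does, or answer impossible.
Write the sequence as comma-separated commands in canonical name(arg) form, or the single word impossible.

key: cell and facing (now E) both changed — the 3 commands mix motion and turning
begin: (1, 4) facing north
1. back(1) → (1, 3) facing north
2. turn(right) → (1, 3) facing east
3. move(2) → (3, 3) facing east
uniquely the one of 64 3-step routes that fits.

back(1), turn(right), move(2)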